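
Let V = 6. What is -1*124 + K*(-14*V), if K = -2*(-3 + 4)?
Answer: 44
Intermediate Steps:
K = -2 (K = -2*1 = -2)
-1*124 + K*(-14*V) = -1*124 - (-28)*6 = -124 - 2*(-84) = -124 + 168 = 44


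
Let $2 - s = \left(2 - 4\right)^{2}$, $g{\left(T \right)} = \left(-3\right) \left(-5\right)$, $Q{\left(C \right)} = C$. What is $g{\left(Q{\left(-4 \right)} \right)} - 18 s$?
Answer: $51$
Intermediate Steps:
$g{\left(T \right)} = 15$
$s = -2$ ($s = 2 - \left(2 - 4\right)^{2} = 2 - \left(-2\right)^{2} = 2 - 4 = -2$)
$g{\left(Q{\left(-4 \right)} \right)} - 18 s = 15 - -36 = 15 + 36 = 51$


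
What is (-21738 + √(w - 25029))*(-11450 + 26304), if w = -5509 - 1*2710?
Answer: -322896252 + 59416*I*√2078 ≈ -3.229e+8 + 2.7085e+6*I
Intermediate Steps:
w = -8219 (w = -5509 - 2710 = -8219)
(-21738 + √(w - 25029))*(-11450 + 26304) = (-21738 + √(-8219 - 25029))*(-11450 + 26304) = (-21738 + √(-33248))*14854 = (-21738 + 4*I*√2078)*14854 = -322896252 + 59416*I*√2078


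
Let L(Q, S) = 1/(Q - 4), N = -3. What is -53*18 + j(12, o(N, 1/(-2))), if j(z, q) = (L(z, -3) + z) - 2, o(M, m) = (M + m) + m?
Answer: -7551/8 ≈ -943.88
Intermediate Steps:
L(Q, S) = 1/(-4 + Q)
o(M, m) = M + 2*m
j(z, q) = -2 + z + 1/(-4 + z) (j(z, q) = (1/(-4 + z) + z) - 2 = (z + 1/(-4 + z)) - 2 = -2 + z + 1/(-4 + z))
-53*18 + j(12, o(N, 1/(-2))) = -53*18 + (1 + (-4 + 12)*(-2 + 12))/(-4 + 12) = -954 + (1 + 8*10)/8 = -954 + (1 + 80)/8 = -954 + (⅛)*81 = -954 + 81/8 = -7551/8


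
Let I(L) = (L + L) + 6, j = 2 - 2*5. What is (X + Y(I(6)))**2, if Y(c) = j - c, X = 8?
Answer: 324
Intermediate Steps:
j = -8 (j = 2 - 10 = -8)
I(L) = 6 + 2*L (I(L) = 2*L + 6 = 6 + 2*L)
Y(c) = -8 - c
(X + Y(I(6)))**2 = (8 + (-8 - (6 + 2*6)))**2 = (8 + (-8 - (6 + 12)))**2 = (8 + (-8 - 1*18))**2 = (8 + (-8 - 18))**2 = (8 - 26)**2 = (-18)**2 = 324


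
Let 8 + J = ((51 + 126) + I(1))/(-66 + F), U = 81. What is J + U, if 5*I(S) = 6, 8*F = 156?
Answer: 10721/155 ≈ 69.168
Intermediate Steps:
F = 39/2 (F = (⅛)*156 = 39/2 ≈ 19.500)
I(S) = 6/5 (I(S) = (⅕)*6 = 6/5)
J = -1834/155 (J = -8 + ((51 + 126) + 6/5)/(-66 + 39/2) = -8 + (177 + 6/5)/(-93/2) = -8 + (891/5)*(-2/93) = -8 - 594/155 = -1834/155 ≈ -11.832)
J + U = -1834/155 + 81 = 10721/155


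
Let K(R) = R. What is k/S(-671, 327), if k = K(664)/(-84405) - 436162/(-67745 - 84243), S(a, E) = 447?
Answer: 18356666789/2867180285790 ≈ 0.0064023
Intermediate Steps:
k = 18356666789/6414273570 (k = 664/(-84405) - 436162/(-67745 - 84243) = 664*(-1/84405) - 436162/(-151988) = -664/84405 - 436162*(-1/151988) = -664/84405 + 218081/75994 = 18356666789/6414273570 ≈ 2.8618)
k/S(-671, 327) = (18356666789/6414273570)/447 = (18356666789/6414273570)*(1/447) = 18356666789/2867180285790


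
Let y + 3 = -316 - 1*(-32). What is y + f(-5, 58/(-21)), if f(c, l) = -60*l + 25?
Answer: -674/7 ≈ -96.286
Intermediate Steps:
f(c, l) = 25 - 60*l
y = -287 (y = -3 + (-316 - 1*(-32)) = -3 + (-316 + 32) = -3 - 284 = -287)
y + f(-5, 58/(-21)) = -287 + (25 - 3480/(-21)) = -287 + (25 - 3480*(-1)/21) = -287 + (25 - 60*(-58/21)) = -287 + (25 + 1160/7) = -287 + 1335/7 = -674/7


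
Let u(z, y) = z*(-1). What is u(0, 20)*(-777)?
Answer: 0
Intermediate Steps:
u(z, y) = -z
u(0, 20)*(-777) = -1*0*(-777) = 0*(-777) = 0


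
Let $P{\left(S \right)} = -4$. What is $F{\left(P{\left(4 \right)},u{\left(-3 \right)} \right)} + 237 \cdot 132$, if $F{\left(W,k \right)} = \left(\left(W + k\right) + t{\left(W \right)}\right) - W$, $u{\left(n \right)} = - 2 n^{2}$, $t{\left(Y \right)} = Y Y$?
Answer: $31282$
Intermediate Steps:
$t{\left(Y \right)} = Y^{2}$
$F{\left(W,k \right)} = k + W^{2}$ ($F{\left(W,k \right)} = \left(\left(W + k\right) + W^{2}\right) - W = \left(W + k + W^{2}\right) - W = k + W^{2}$)
$F{\left(P{\left(4 \right)},u{\left(-3 \right)} \right)} + 237 \cdot 132 = \left(- 2 \left(-3\right)^{2} + \left(-4\right)^{2}\right) + 237 \cdot 132 = \left(\left(-2\right) 9 + 16\right) + 31284 = \left(-18 + 16\right) + 31284 = -2 + 31284 = 31282$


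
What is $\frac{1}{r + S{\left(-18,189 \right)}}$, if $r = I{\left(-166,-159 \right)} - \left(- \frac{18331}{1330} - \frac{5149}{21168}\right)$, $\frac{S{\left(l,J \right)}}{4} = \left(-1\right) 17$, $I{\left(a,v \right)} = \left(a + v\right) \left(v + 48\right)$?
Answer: $\frac{2010960}{72436842347} \approx 2.7762 \cdot 10^{-5}$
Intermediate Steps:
$I{\left(a,v \right)} = \left(48 + v\right) \left(a + v\right)$ ($I{\left(a,v \right)} = \left(a + v\right) \left(48 + v\right) = \left(48 + v\right) \left(a + v\right)$)
$S{\left(l,J \right)} = -68$ ($S{\left(l,J \right)} = 4 \left(\left(-1\right) 17\right) = 4 \left(-17\right) = -68$)
$r = \frac{72573587627}{2010960}$ ($r = \left(\left(-159\right)^{2} + 48 \left(-166\right) + 48 \left(-159\right) - -26394\right) - \left(- \frac{18331}{1330} - \frac{5149}{21168}\right) = \left(25281 - 7968 - 7632 + 26394\right) - - \frac{28205627}{2010960} = 36075 + \left(\frac{5149}{21168} + \frac{18331}{1330}\right) = 36075 + \frac{28205627}{2010960} = \frac{72573587627}{2010960} \approx 36089.0$)
$\frac{1}{r + S{\left(-18,189 \right)}} = \frac{1}{\frac{72573587627}{2010960} - 68} = \frac{1}{\frac{72436842347}{2010960}} = \frac{2010960}{72436842347}$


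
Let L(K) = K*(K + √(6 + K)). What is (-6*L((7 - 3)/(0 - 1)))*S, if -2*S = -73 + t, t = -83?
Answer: -7488 + 1872*√2 ≈ -4840.6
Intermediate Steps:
S = 78 (S = -(-73 - 83)/2 = -½*(-156) = 78)
(-6*L((7 - 3)/(0 - 1)))*S = -6*(7 - 3)/(0 - 1)*((7 - 3)/(0 - 1) + √(6 + (7 - 3)/(0 - 1)))*78 = -6*4/(-1)*(4/(-1) + √(6 + 4/(-1)))*78 = -6*4*(-1)*(4*(-1) + √(6 + 4*(-1)))*78 = -(-24)*(-4 + √(6 - 4))*78 = -(-24)*(-4 + √2)*78 = -6*(16 - 4*√2)*78 = (-96 + 24*√2)*78 = -7488 + 1872*√2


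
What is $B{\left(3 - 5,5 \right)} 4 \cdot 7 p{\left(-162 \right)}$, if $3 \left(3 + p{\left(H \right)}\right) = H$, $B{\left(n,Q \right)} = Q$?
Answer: $-7980$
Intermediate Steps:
$p{\left(H \right)} = -3 + \frac{H}{3}$
$B{\left(3 - 5,5 \right)} 4 \cdot 7 p{\left(-162 \right)} = 5 \cdot 4 \cdot 7 \left(-3 + \frac{1}{3} \left(-162\right)\right) = 20 \cdot 7 \left(-3 - 54\right) = 140 \left(-57\right) = -7980$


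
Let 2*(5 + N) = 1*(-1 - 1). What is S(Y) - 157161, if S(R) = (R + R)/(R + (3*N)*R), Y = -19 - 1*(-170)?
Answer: -2671739/17 ≈ -1.5716e+5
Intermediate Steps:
N = -6 (N = -5 + (1*(-1 - 1))/2 = -5 + (1*(-2))/2 = -5 + (1/2)*(-2) = -5 - 1 = -6)
Y = 151 (Y = -19 + 170 = 151)
S(R) = -2/17 (S(R) = (R + R)/(R + (3*(-6))*R) = (2*R)/(R - 18*R) = (2*R)/((-17*R)) = (2*R)*(-1/(17*R)) = -2/17)
S(Y) - 157161 = -2/17 - 157161 = -2671739/17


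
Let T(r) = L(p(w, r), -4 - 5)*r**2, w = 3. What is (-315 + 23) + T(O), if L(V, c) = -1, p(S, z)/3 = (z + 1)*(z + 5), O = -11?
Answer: -413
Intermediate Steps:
p(S, z) = 3*(1 + z)*(5 + z) (p(S, z) = 3*((z + 1)*(z + 5)) = 3*((1 + z)*(5 + z)) = 3*(1 + z)*(5 + z))
T(r) = -r**2
(-315 + 23) + T(O) = (-315 + 23) - 1*(-11)**2 = -292 - 1*121 = -292 - 121 = -413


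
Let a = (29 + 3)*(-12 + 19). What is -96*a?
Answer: -21504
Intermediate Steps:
a = 224 (a = 32*7 = 224)
-96*a = -96*224 = -21504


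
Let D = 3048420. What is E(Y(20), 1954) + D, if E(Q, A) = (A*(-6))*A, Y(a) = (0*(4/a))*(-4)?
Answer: -19860276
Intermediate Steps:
Y(a) = 0 (Y(a) = 0*(-4) = 0)
E(Q, A) = -6*A**2 (E(Q, A) = (-6*A)*A = -6*A**2)
E(Y(20), 1954) + D = -6*1954**2 + 3048420 = -6*3818116 + 3048420 = -22908696 + 3048420 = -19860276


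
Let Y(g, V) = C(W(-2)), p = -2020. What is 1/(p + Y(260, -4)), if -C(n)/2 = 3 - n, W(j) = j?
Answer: -1/2030 ≈ -0.00049261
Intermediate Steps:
C(n) = -6 + 2*n (C(n) = -2*(3 - n) = -6 + 2*n)
Y(g, V) = -10 (Y(g, V) = -6 + 2*(-2) = -6 - 4 = -10)
1/(p + Y(260, -4)) = 1/(-2020 - 10) = 1/(-2030) = -1/2030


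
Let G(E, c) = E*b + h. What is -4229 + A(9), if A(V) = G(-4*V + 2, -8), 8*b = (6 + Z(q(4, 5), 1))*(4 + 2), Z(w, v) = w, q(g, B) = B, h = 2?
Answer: -9015/2 ≈ -4507.5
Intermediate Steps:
b = 33/4 (b = ((6 + 5)*(4 + 2))/8 = (11*6)/8 = (⅛)*66 = 33/4 ≈ 8.2500)
G(E, c) = 2 + 33*E/4 (G(E, c) = E*(33/4) + 2 = 33*E/4 + 2 = 2 + 33*E/4)
A(V) = 37/2 - 33*V (A(V) = 2 + 33*(-4*V + 2)/4 = 2 + 33*(2 - 4*V)/4 = 2 + (33/2 - 33*V) = 37/2 - 33*V)
-4229 + A(9) = -4229 + (37/2 - 33*9) = -4229 + (37/2 - 297) = -4229 - 557/2 = -9015/2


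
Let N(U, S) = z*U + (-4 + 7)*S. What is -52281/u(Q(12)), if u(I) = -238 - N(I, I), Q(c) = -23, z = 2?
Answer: 17427/41 ≈ 425.05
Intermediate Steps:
N(U, S) = 2*U + 3*S (N(U, S) = 2*U + (-4 + 7)*S = 2*U + 3*S)
u(I) = -238 - 5*I (u(I) = -238 - (2*I + 3*I) = -238 - 5*I)
-52281/u(Q(12)) = -52281/(-238 - 5*(-23)) = -52281/(-238 + 115) = -52281/(-123) = -52281*(-1/123) = 17427/41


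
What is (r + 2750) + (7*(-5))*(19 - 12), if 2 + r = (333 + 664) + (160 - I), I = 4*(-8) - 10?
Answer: 3702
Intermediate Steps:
I = -42 (I = -32 - 10 = -42)
r = 1197 (r = -2 + ((333 + 664) + (160 - 1*(-42))) = -2 + (997 + (160 + 42)) = -2 + (997 + 202) = -2 + 1199 = 1197)
(r + 2750) + (7*(-5))*(19 - 12) = (1197 + 2750) + (7*(-5))*(19 - 12) = 3947 - 35*7 = 3947 - 245 = 3702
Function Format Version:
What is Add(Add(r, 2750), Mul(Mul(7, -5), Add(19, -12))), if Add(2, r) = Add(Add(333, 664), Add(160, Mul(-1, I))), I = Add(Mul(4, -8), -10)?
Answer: 3702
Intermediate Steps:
I = -42 (I = Add(-32, -10) = -42)
r = 1197 (r = Add(-2, Add(Add(333, 664), Add(160, Mul(-1, -42)))) = Add(-2, Add(997, Add(160, 42))) = Add(-2, Add(997, 202)) = Add(-2, 1199) = 1197)
Add(Add(r, 2750), Mul(Mul(7, -5), Add(19, -12))) = Add(Add(1197, 2750), Mul(Mul(7, -5), Add(19, -12))) = Add(3947, Mul(-35, 7)) = Add(3947, -245) = 3702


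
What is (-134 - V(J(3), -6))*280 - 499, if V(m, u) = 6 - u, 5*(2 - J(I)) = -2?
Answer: -41379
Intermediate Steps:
J(I) = 12/5 (J(I) = 2 - 1/5*(-2) = 2 + 2/5 = 12/5)
(-134 - V(J(3), -6))*280 - 499 = (-134 - (6 - 1*(-6)))*280 - 499 = (-134 - (6 + 6))*280 - 499 = (-134 - 1*12)*280 - 499 = (-134 - 12)*280 - 499 = -146*280 - 499 = -40880 - 499 = -41379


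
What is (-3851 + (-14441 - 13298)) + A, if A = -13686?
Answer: -45276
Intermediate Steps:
(-3851 + (-14441 - 13298)) + A = (-3851 + (-14441 - 13298)) - 13686 = (-3851 - 27739) - 13686 = -31590 - 13686 = -45276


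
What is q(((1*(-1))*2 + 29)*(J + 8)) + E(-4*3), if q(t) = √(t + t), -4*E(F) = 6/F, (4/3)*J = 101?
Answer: ⅛ + 3*√2010/2 ≈ 67.375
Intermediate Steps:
J = 303/4 (J = (¾)*101 = 303/4 ≈ 75.750)
E(F) = -3/(2*F)
q(t) = √2*√t (q(t) = √(2*t) = √2*√t)
q(((1*(-1))*2 + 29)*(J + 8)) + E(-4*3) = √2*√(((1*(-1))*2 + 29)*(303/4 + 8)) - 3/(2*((-4*3))) = √2*√((-1*2 + 29)*(335/4)) - 3/2/(-12) = √2*√((-2 + 29)*(335/4)) - 3/2*(-1/12) = √2*√(27*(335/4)) + ⅛ = √2*√(9045/4) + ⅛ = √2*(3*√1005/2) + ⅛ = 3*√2010/2 + ⅛ = ⅛ + 3*√2010/2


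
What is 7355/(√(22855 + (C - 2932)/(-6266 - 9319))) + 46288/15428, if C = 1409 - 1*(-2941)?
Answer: 11572/3857 + 7355*√5551279702845/356193757 ≈ 51.651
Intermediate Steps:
C = 4350 (C = 1409 + 2941 = 4350)
7355/(√(22855 + (C - 2932)/(-6266 - 9319))) + 46288/15428 = 7355/(√(22855 + (4350 - 2932)/(-6266 - 9319))) + 46288/15428 = 7355/(√(22855 + 1418/(-15585))) + 46288*(1/15428) = 7355/(√(22855 + 1418*(-1/15585))) + 11572/3857 = 7355/(√(22855 - 1418/15585)) + 11572/3857 = 7355/(√(356193757/15585)) + 11572/3857 = 7355/((√5551279702845/15585)) + 11572/3857 = 7355*(√5551279702845/356193757) + 11572/3857 = 7355*√5551279702845/356193757 + 11572/3857 = 11572/3857 + 7355*√5551279702845/356193757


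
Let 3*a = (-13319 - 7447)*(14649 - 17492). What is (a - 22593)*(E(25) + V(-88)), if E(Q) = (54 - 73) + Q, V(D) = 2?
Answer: 157253224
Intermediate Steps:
a = 19679246 (a = ((-13319 - 7447)*(14649 - 17492))/3 = (-20766*(-2843))/3 = (1/3)*59037738 = 19679246)
E(Q) = -19 + Q
(a - 22593)*(E(25) + V(-88)) = (19679246 - 22593)*((-19 + 25) + 2) = 19656653*(6 + 2) = 19656653*8 = 157253224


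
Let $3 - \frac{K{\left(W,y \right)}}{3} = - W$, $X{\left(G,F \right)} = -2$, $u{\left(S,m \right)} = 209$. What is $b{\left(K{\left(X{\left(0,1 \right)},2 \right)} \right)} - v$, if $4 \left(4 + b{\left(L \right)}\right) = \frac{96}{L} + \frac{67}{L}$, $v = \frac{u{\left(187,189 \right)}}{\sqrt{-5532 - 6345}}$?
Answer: $\frac{115}{12} + \frac{209 i \sqrt{11877}}{11877} \approx 9.5833 + 1.9178 i$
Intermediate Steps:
$K{\left(W,y \right)} = 9 + 3 W$ ($K{\left(W,y \right)} = 9 - 3 \left(- W\right) = 9 + 3 W$)
$v = - \frac{209 i \sqrt{11877}}{11877}$ ($v = \frac{209}{\sqrt{-5532 - 6345}} = \frac{209}{\sqrt{-11877}} = \frac{209}{i \sqrt{11877}} = 209 \left(- \frac{i \sqrt{11877}}{11877}\right) = - \frac{209 i \sqrt{11877}}{11877} \approx - 1.9178 i$)
$b{\left(L \right)} = -4 + \frac{163}{4 L}$ ($b{\left(L \right)} = -4 + \frac{\frac{96}{L} + \frac{67}{L}}{4} = -4 + \frac{163 \frac{1}{L}}{4} = -4 + \frac{163}{4 L}$)
$b{\left(K{\left(X{\left(0,1 \right)},2 \right)} \right)} - v = \left(-4 + \frac{163}{4 \left(9 + 3 \left(-2\right)\right)}\right) - - \frac{209 i \sqrt{11877}}{11877} = \left(-4 + \frac{163}{4 \left(9 - 6\right)}\right) + \frac{209 i \sqrt{11877}}{11877} = \left(-4 + \frac{163}{4 \cdot 3}\right) + \frac{209 i \sqrt{11877}}{11877} = \left(-4 + \frac{163}{4} \cdot \frac{1}{3}\right) + \frac{209 i \sqrt{11877}}{11877} = \left(-4 + \frac{163}{12}\right) + \frac{209 i \sqrt{11877}}{11877} = \frac{115}{12} + \frac{209 i \sqrt{11877}}{11877}$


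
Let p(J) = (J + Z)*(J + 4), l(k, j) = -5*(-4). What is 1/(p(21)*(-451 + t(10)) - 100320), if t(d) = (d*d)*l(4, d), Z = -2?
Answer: 1/635455 ≈ 1.5737e-6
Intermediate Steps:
l(k, j) = 20
p(J) = (-2 + J)*(4 + J) (p(J) = (J - 2)*(J + 4) = (-2 + J)*(4 + J))
t(d) = 20*d² (t(d) = (d*d)*20 = d²*20 = 20*d²)
1/(p(21)*(-451 + t(10)) - 100320) = 1/((-8 + 21² + 2*21)*(-451 + 20*10²) - 100320) = 1/((-8 + 441 + 42)*(-451 + 20*100) - 100320) = 1/(475*(-451 + 2000) - 100320) = 1/(475*1549 - 100320) = 1/(735775 - 100320) = 1/635455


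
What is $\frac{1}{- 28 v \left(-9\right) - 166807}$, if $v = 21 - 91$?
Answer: $- \frac{1}{184447} \approx -5.4216 \cdot 10^{-6}$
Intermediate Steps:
$v = -70$
$\frac{1}{- 28 v \left(-9\right) - 166807} = \frac{1}{\left(-28\right) \left(-70\right) \left(-9\right) - 166807} = \frac{1}{1960 \left(-9\right) - 166807} = \frac{1}{-17640 - 166807} = \frac{1}{-184447} = - \frac{1}{184447}$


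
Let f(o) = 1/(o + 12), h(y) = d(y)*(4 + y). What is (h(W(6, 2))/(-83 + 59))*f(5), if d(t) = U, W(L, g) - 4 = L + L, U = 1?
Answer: -5/102 ≈ -0.049020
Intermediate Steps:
W(L, g) = 4 + 2*L (W(L, g) = 4 + (L + L) = 4 + 2*L)
d(t) = 1
h(y) = 4 + y (h(y) = 1*(4 + y) = 4 + y)
f(o) = 1/(12 + o)
(h(W(6, 2))/(-83 + 59))*f(5) = ((4 + (4 + 2*6))/(-83 + 59))/(12 + 5) = ((4 + (4 + 12))/(-24))/17 = ((4 + 16)*(-1/24))*(1/17) = (20*(-1/24))*(1/17) = -5/6*1/17 = -5/102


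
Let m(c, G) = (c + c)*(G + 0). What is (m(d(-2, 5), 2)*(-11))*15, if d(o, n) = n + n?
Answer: -6600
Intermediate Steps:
d(o, n) = 2*n
m(c, G) = 2*G*c (m(c, G) = (2*c)*G = 2*G*c)
(m(d(-2, 5), 2)*(-11))*15 = ((2*2*(2*5))*(-11))*15 = ((2*2*10)*(-11))*15 = (40*(-11))*15 = -440*15 = -6600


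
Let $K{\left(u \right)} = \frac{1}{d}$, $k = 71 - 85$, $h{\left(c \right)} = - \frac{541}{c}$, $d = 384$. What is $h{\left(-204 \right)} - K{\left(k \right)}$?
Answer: $\frac{5765}{2176} \approx 2.6494$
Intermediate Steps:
$k = -14$
$K{\left(u \right)} = \frac{1}{384}$
$h{\left(-204 \right)} - K{\left(k \right)} = - \frac{541}{-204} - \frac{1}{384} = \left(-541\right) \left(- \frac{1}{204}\right) - \frac{1}{384} = \frac{541}{204} - \frac{1}{384} = \frac{5765}{2176}$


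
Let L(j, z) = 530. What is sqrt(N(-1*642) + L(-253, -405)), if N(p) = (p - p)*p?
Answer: sqrt(530) ≈ 23.022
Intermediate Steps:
N(p) = 0 (N(p) = 0*p = 0)
sqrt(N(-1*642) + L(-253, -405)) = sqrt(0 + 530) = sqrt(530)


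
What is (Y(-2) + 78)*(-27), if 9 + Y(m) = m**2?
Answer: -1971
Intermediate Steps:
Y(m) = -9 + m**2
(Y(-2) + 78)*(-27) = ((-9 + (-2)**2) + 78)*(-27) = ((-9 + 4) + 78)*(-27) = (-5 + 78)*(-27) = 73*(-27) = -1971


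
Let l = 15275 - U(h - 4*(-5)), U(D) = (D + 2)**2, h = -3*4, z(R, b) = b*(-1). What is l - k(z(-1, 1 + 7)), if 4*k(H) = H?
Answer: 15177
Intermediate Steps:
z(R, b) = -b
h = -12
k(H) = H/4
U(D) = (2 + D)**2
l = 15175 (l = 15275 - (2 + (-12 - 4*(-5)))**2 = 15275 - (2 + (-12 + 20))**2 = 15275 - (2 + 8)**2 = 15275 - 1*10**2 = 15275 - 1*100 = 15275 - 100 = 15175)
l - k(z(-1, 1 + 7)) = 15175 - (-(1 + 7))/4 = 15175 - (-1*8)/4 = 15175 - (-8)/4 = 15175 - 1*(-2) = 15175 + 2 = 15177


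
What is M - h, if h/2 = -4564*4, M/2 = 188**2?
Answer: 107200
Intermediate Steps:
M = 70688 (M = 2*188**2 = 2*35344 = 70688)
h = -36512 (h = 2*(-4564*4) = 2*(-18256) = -36512)
M - h = 70688 - 1*(-36512) = 70688 + 36512 = 107200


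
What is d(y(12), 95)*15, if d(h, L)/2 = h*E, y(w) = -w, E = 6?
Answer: -2160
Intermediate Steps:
d(h, L) = 12*h (d(h, L) = 2*(h*6) = 2*(6*h) = 12*h)
d(y(12), 95)*15 = (12*(-1*12))*15 = (12*(-12))*15 = -144*15 = -2160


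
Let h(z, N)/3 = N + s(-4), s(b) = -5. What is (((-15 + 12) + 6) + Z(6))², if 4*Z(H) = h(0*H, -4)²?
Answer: 549081/16 ≈ 34318.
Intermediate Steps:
h(z, N) = -15 + 3*N (h(z, N) = 3*(N - 5) = 3*(-5 + N) = -15 + 3*N)
Z(H) = 729/4 (Z(H) = (-15 + 3*(-4))²/4 = (-15 - 12)²/4 = (¼)*(-27)² = (¼)*729 = 729/4)
(((-15 + 12) + 6) + Z(6))² = (((-15 + 12) + 6) + 729/4)² = ((-3 + 6) + 729/4)² = (3 + 729/4)² = (741/4)² = 549081/16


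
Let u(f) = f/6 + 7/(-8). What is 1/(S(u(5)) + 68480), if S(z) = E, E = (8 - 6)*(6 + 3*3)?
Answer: 1/68510 ≈ 1.4596e-5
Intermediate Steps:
u(f) = -7/8 + f/6 (u(f) = f*(⅙) + 7*(-⅛) = f/6 - 7/8 = -7/8 + f/6)
E = 30 (E = 2*(6 + 9) = 2*15 = 30)
S(z) = 30
1/(S(u(5)) + 68480) = 1/(30 + 68480) = 1/68510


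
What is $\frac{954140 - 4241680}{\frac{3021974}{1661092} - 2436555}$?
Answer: $\frac{2730453196840}{2023669498043} \approx 1.3493$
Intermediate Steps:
$\frac{954140 - 4241680}{\frac{3021974}{1661092} - 2436555} = - \frac{3287540}{3021974 \cdot \frac{1}{1661092} - 2436555} = - \frac{3287540}{\frac{1510987}{830546} - 2436555} = - \frac{3287540}{- \frac{2023669498043}{830546}} = \left(-3287540\right) \left(- \frac{830546}{2023669498043}\right) = \frac{2730453196840}{2023669498043}$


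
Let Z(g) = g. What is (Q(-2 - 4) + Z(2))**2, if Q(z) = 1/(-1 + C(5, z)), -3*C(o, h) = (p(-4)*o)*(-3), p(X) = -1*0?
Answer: 1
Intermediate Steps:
p(X) = 0
C(o, h) = 0 (C(o, h) = -0*o*(-3)/3 = -0*(-3) = -1/3*0 = 0)
Q(z) = -1 (Q(z) = 1/(-1 + 0) = 1/(-1) = -1)
(Q(-2 - 4) + Z(2))**2 = (-1 + 2)**2 = 1**2 = 1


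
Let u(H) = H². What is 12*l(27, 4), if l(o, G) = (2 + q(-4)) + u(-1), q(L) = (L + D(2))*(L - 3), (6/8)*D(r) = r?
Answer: 148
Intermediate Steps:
D(r) = 4*r/3
q(L) = (-3 + L)*(8/3 + L) (q(L) = (L + (4/3)*2)*(L - 3) = (L + 8/3)*(-3 + L) = (8/3 + L)*(-3 + L) = (-3 + L)*(8/3 + L))
l(o, G) = 37/3 (l(o, G) = (2 + (-8 + (-4)² - ⅓*(-4))) + (-1)² = (2 + (-8 + 16 + 4/3)) + 1 = (2 + 28/3) + 1 = 34/3 + 1 = 37/3)
12*l(27, 4) = 12*(37/3) = 148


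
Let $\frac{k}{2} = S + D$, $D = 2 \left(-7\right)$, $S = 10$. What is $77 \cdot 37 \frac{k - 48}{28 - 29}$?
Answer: $159544$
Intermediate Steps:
$D = -14$
$k = -8$ ($k = 2 \left(10 - 14\right) = 2 \left(-4\right) = -8$)
$77 \cdot 37 \frac{k - 48}{28 - 29} = 77 \cdot 37 \frac{-8 - 48}{28 - 29} = 2849 \left(- \frac{56}{-1}\right) = 2849 \left(\left(-56\right) \left(-1\right)\right) = 2849 \cdot 56 = 159544$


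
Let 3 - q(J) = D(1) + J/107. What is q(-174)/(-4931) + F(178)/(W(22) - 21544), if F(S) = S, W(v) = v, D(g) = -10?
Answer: -63798878/5677686537 ≈ -0.011237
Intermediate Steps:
q(J) = 13 - J/107 (q(J) = 3 - (-10 + J/107) = 3 + (10 - J/107) = 13 - J/107)
q(-174)/(-4931) + F(178)/(W(22) - 21544) = (13 - 1/107*(-174))/(-4931) + 178/(22 - 21544) = (13 + 174/107)*(-1/4931) + 178/(-21522) = (1565/107)*(-1/4931) + 178*(-1/21522) = -1565/527617 - 89/10761 = -63798878/5677686537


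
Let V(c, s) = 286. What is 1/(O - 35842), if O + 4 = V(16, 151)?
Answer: -1/35560 ≈ -2.8121e-5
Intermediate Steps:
O = 282 (O = -4 + 286 = 282)
1/(O - 35842) = 1/(282 - 35842) = 1/(-35560) = -1/35560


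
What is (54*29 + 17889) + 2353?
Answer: 21808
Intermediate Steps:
(54*29 + 17889) + 2353 = (1566 + 17889) + 2353 = 19455 + 2353 = 21808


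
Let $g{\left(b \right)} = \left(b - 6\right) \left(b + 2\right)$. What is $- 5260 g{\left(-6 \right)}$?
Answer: $-252480$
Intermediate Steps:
$g{\left(b \right)} = \left(-6 + b\right) \left(2 + b\right)$ ($g{\left(b \right)} = \left(b - 6\right) \left(2 + b\right) = \left(-6 + b\right) \left(2 + b\right)$)
$- 5260 g{\left(-6 \right)} = - 5260 \left(-12 + \left(-6\right)^{2} - -24\right) = - 5260 \left(-12 + 36 + 24\right) = \left(-5260\right) 48 = -252480$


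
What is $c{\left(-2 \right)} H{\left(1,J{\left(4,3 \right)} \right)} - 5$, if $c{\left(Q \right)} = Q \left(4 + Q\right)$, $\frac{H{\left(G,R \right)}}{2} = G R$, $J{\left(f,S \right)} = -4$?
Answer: $27$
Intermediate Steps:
$H{\left(G,R \right)} = 2 G R$
$c{\left(-2 \right)} H{\left(1,J{\left(4,3 \right)} \right)} - 5 = - 2 \left(4 - 2\right) 2 \cdot 1 \left(-4\right) - 5 = \left(-2\right) 2 \left(-8\right) - 5 = \left(-4\right) \left(-8\right) - 5 = 32 - 5 = 27$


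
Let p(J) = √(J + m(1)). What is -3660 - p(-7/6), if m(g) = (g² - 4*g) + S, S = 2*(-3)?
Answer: -3660 - I*√366/6 ≈ -3660.0 - 3.1885*I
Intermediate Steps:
S = -6
m(g) = -6 + g² - 4*g (m(g) = (g² - 4*g) - 6 = -6 + g² - 4*g)
p(J) = √(-9 + J) (p(J) = √(J + (-6 + 1² - 4*1)) = √(J + (-6 + 1 - 4)) = √(J - 9) = √(-9 + J))
-3660 - p(-7/6) = -3660 - √(-9 - 7/6) = -3660 - √(-61/6) = -3660 - I*√366/6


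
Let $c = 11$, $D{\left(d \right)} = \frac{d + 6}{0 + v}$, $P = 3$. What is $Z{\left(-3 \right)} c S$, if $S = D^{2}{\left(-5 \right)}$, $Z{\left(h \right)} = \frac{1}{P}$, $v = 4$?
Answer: $\frac{11}{48} \approx 0.22917$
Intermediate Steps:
$D{\left(d \right)} = \frac{3}{2} + \frac{d}{4}$ ($D{\left(d \right)} = \frac{d + 6}{0 + 4} = \frac{6 + d}{4} = \left(6 + d\right) \frac{1}{4} = \frac{3}{2} + \frac{d}{4}$)
$Z{\left(h \right)} = \frac{1}{3}$
$S = \frac{1}{16}$ ($S = \left(\frac{3}{2} + \frac{1}{4} \left(-5\right)\right)^{2} = \left(\frac{3}{2} - \frac{5}{4}\right)^{2} = \left(\frac{1}{4}\right)^{2} = \frac{1}{16} \approx 0.0625$)
$Z{\left(-3 \right)} c S = \frac{1}{3} \cdot 11 \cdot \frac{1}{16} = \frac{11}{3} \cdot \frac{1}{16} = \frac{11}{48}$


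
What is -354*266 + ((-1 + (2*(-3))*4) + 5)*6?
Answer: -94284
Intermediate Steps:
-354*266 + ((-1 + (2*(-3))*4) + 5)*6 = -94164 + ((-1 - 6*4) + 5)*6 = -94164 + ((-1 - 24) + 5)*6 = -94164 + (-25 + 5)*6 = -94164 - 20*6 = -94164 - 120 = -94284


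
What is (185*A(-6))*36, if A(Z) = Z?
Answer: -39960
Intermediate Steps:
(185*A(-6))*36 = (185*(-6))*36 = -1110*36 = -39960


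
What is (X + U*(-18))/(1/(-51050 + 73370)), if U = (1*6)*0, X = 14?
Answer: 312480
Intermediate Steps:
U = 0 (U = 6*0 = 0)
(X + U*(-18))/(1/(-51050 + 73370)) = (14 + 0*(-18))/(1/(-51050 + 73370)) = (14 + 0)/(1/22320) = 14/(1/22320) = 14*22320 = 312480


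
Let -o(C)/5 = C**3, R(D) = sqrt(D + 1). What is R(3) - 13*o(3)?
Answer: 1757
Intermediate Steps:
R(D) = sqrt(1 + D)
o(C) = -5*C**3
R(3) - 13*o(3) = sqrt(1 + 3) - (-65)*3**3 = sqrt(4) - (-65)*27 = 2 - 13*(-135) = 2 + 1755 = 1757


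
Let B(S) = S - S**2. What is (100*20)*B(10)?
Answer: -180000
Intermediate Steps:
(100*20)*B(10) = (100*20)*(10*(1 - 1*10)) = 2000*(10*(1 - 10)) = 2000*(10*(-9)) = 2000*(-90) = -180000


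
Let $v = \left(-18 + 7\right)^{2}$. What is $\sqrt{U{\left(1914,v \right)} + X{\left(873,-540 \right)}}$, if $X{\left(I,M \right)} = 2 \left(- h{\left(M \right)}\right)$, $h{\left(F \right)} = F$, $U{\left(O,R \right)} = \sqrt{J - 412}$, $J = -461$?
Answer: $\sqrt{1080 + 3 i \sqrt{97}} \approx 32.866 + 0.4495 i$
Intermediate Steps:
$v = 121$ ($v = \left(-11\right)^{2} = 121$)
$U{\left(O,R \right)} = 3 i \sqrt{97}$ ($U{\left(O,R \right)} = \sqrt{-461 - 412} = \sqrt{-873} = 3 i \sqrt{97}$)
$X{\left(I,M \right)} = - 2 M$ ($X{\left(I,M \right)} = 2 \left(- M\right) = - 2 M$)
$\sqrt{U{\left(1914,v \right)} + X{\left(873,-540 \right)}} = \sqrt{3 i \sqrt{97} - -1080} = \sqrt{3 i \sqrt{97} + 1080} = \sqrt{1080 + 3 i \sqrt{97}}$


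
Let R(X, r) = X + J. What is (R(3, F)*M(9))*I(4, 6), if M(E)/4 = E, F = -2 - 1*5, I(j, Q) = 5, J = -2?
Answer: 180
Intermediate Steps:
F = -7 (F = -2 - 5 = -7)
R(X, r) = -2 + X (R(X, r) = X - 2 = -2 + X)
M(E) = 4*E
(R(3, F)*M(9))*I(4, 6) = ((-2 + 3)*(4*9))*5 = (1*36)*5 = 36*5 = 180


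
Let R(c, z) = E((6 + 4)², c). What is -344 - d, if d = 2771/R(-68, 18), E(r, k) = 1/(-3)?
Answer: 7969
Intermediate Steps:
E(r, k) = -⅓
R(c, z) = -⅓
d = -8313 (d = 2771/(-⅓) = 2771*(-3) = -8313)
-344 - d = -344 - 1*(-8313) = -344 + 8313 = 7969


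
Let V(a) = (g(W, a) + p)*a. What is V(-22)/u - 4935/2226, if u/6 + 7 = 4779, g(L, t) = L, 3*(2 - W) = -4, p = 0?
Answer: -1263055/569061 ≈ -2.2195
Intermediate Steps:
W = 10/3 (W = 2 - ⅓*(-4) = 2 + 4/3 = 10/3 ≈ 3.3333)
u = 28632 (u = -42 + 6*4779 = -42 + 28674 = 28632)
V(a) = 10*a/3 (V(a) = (10/3 + 0)*a = 10*a/3)
V(-22)/u - 4935/2226 = ((10/3)*(-22))/28632 - 4935/2226 = -220/3*1/28632 - 4935*1/2226 = -55/21474 - 235/106 = -1263055/569061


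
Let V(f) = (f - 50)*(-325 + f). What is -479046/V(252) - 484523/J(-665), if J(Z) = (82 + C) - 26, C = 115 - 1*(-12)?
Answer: -57845170/22119 ≈ -2615.2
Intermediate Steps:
C = 127 (C = 115 + 12 = 127)
V(f) = (-325 + f)*(-50 + f) (V(f) = (-50 + f)*(-325 + f) = (-325 + f)*(-50 + f))
J(Z) = 183 (J(Z) = (82 + 127) - 26 = 209 - 26 = 183)
-479046/V(252) - 484523/J(-665) = -479046/(16250 + 252² - 375*252) - 484523/183 = -479046/(16250 + 63504 - 94500) - 484523*1/183 = -479046/(-14746) - 7943/3 = -479046*(-1/14746) - 7943/3 = 239523/7373 - 7943/3 = -57845170/22119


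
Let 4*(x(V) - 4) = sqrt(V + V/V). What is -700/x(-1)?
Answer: -175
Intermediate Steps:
x(V) = 4 + sqrt(1 + V)/4 (x(V) = 4 + sqrt(V + V/V)/4 = 4 + sqrt(V + 1)/4 = 4 + sqrt(1 + V)/4)
-700/x(-1) = -700/(4 + sqrt(1 - 1)/4) = -700/(4 + sqrt(0)/4) = -700/(4 + (1/4)*0) = -700/(4 + 0) = -700/4 = -700*1/4 = -175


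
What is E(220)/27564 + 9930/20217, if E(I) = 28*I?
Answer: 33187270/46438449 ≈ 0.71465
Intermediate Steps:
E(220)/27564 + 9930/20217 = (28*220)/27564 + 9930/20217 = 6160*(1/27564) + 9930*(1/20217) = 1540/6891 + 3310/6739 = 33187270/46438449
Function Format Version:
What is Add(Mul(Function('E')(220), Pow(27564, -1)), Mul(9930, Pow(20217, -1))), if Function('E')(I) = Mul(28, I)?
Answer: Rational(33187270, 46438449) ≈ 0.71465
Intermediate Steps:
Add(Mul(Function('E')(220), Pow(27564, -1)), Mul(9930, Pow(20217, -1))) = Add(Mul(Mul(28, 220), Pow(27564, -1)), Mul(9930, Pow(20217, -1))) = Add(Mul(6160, Rational(1, 27564)), Mul(9930, Rational(1, 20217))) = Add(Rational(1540, 6891), Rational(3310, 6739)) = Rational(33187270, 46438449)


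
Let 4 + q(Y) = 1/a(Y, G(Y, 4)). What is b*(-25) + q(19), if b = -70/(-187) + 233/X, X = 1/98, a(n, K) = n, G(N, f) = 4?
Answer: -2028277325/3553 ≈ -5.7086e+5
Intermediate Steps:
q(Y) = -4 + 1/Y
X = 1/98 ≈ 0.010204
b = 4270028/187 (b = -70/(-187) + 233/(1/98) = -70*(-1/187) + 233*98 = 70/187 + 22834 = 4270028/187 ≈ 22834.)
b*(-25) + q(19) = (4270028/187)*(-25) + (-4 + 1/19) = -106750700/187 + (-4 + 1/19) = -106750700/187 - 75/19 = -2028277325/3553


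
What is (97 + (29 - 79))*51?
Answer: 2397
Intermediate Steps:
(97 + (29 - 79))*51 = (97 - 50)*51 = 47*51 = 2397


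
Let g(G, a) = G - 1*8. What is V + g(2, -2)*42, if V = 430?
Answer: 178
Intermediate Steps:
g(G, a) = -8 + G (g(G, a) = G - 8 = -8 + G)
V + g(2, -2)*42 = 430 + (-8 + 2)*42 = 430 - 6*42 = 430 - 252 = 178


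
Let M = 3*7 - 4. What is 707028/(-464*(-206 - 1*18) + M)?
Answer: 235676/34651 ≈ 6.8014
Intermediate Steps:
M = 17 (M = 21 - 4 = 17)
707028/(-464*(-206 - 1*18) + M) = 707028/(-464*(-206 - 1*18) + 17) = 707028/(-464*(-206 - 18) + 17) = 707028/(-464*(-224) + 17) = 707028/(103936 + 17) = 707028/103953 = 707028*(1/103953) = 235676/34651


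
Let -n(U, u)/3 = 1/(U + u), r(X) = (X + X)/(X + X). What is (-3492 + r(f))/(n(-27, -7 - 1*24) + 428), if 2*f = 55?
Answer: -202478/24827 ≈ -8.1555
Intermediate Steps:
f = 55/2 (f = (½)*55 = 55/2 ≈ 27.500)
r(X) = 1 (r(X) = (2*X)/((2*X)) = (2*X)*(1/(2*X)) = 1)
n(U, u) = -3/(U + u)
(-3492 + r(f))/(n(-27, -7 - 1*24) + 428) = (-3492 + 1)/(-3/(-27 + (-7 - 1*24)) + 428) = -3491/(-3/(-27 + (-7 - 24)) + 428) = -3491/(-3/(-27 - 31) + 428) = -3491/(-3/(-58) + 428) = -3491/(-3*(-1/58) + 428) = -3491/(3/58 + 428) = -3491/24827/58 = -3491*58/24827 = -202478/24827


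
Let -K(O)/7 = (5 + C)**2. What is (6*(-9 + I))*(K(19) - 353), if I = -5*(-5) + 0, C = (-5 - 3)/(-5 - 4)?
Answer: -1544192/27 ≈ -57192.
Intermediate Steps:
C = 8/9 (C = -8/(-9) = -8*(-1/9) = 8/9 ≈ 0.88889)
I = 25 (I = 25 + 0 = 25)
K(O) = -19663/81 (K(O) = -7*(5 + 8/9)**2 = -7*(53/9)**2 = -7*2809/81 = -19663/81)
(6*(-9 + I))*(K(19) - 353) = (6*(-9 + 25))*(-19663/81 - 353) = (6*16)*(-48256/81) = 96*(-48256/81) = -1544192/27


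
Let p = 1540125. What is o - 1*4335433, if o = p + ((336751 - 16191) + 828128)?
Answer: -1646620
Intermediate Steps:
o = 2688813 (o = 1540125 + ((336751 - 16191) + 828128) = 1540125 + (320560 + 828128) = 1540125 + 1148688 = 2688813)
o - 1*4335433 = 2688813 - 1*4335433 = 2688813 - 4335433 = -1646620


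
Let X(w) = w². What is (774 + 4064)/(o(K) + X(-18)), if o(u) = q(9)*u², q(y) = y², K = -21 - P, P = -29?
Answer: 2419/2754 ≈ 0.87836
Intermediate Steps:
K = 8 (K = -21 - 1*(-29) = -21 + 29 = 8)
o(u) = 81*u² (o(u) = 9²*u² = 81*u²)
(774 + 4064)/(o(K) + X(-18)) = (774 + 4064)/(81*8² + (-18)²) = 4838/(81*64 + 324) = 4838/(5184 + 324) = 4838/5508 = 4838*(1/5508) = 2419/2754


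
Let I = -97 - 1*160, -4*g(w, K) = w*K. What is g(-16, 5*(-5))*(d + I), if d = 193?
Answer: 6400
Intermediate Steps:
g(w, K) = -K*w/4 (g(w, K) = -w*K/4 = -K*w/4)
I = -257 (I = -97 - 160 = -257)
g(-16, 5*(-5))*(d + I) = (-¼*5*(-5)*(-16))*(193 - 257) = -¼*(-25)*(-16)*(-64) = -100*(-64) = 6400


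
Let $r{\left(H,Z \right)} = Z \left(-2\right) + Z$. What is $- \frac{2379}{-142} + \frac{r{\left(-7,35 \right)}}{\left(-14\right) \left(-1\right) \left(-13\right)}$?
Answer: $\frac{15641}{923} \approx 16.946$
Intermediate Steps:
$r{\left(H,Z \right)} = - Z$ ($r{\left(H,Z \right)} = - 2 Z + Z = - Z$)
$- \frac{2379}{-142} + \frac{r{\left(-7,35 \right)}}{\left(-14\right) \left(-1\right) \left(-13\right)} = - \frac{2379}{-142} + \frac{\left(-1\right) 35}{\left(-14\right) \left(-1\right) \left(-13\right)} = \left(-2379\right) \left(- \frac{1}{142}\right) - \frac{35}{14 \left(-13\right)} = \frac{2379}{142} - \frac{35}{-182} = \frac{2379}{142} - - \frac{5}{26} = \frac{2379}{142} + \frac{5}{26} = \frac{15641}{923}$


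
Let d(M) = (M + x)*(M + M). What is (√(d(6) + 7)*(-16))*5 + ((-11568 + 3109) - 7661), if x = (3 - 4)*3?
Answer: -16120 - 80*√43 ≈ -16645.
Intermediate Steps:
x = -3 (x = -1*3 = -3)
d(M) = 2*M*(-3 + M) (d(M) = (M - 3)*(M + M) = (-3 + M)*(2*M) = 2*M*(-3 + M))
(√(d(6) + 7)*(-16))*5 + ((-11568 + 3109) - 7661) = (√(2*6*(-3 + 6) + 7)*(-16))*5 + ((-11568 + 3109) - 7661) = (√(2*6*3 + 7)*(-16))*5 + (-8459 - 7661) = (√(36 + 7)*(-16))*5 - 16120 = (√43*(-16))*5 - 16120 = -16*√43*5 - 16120 = -80*√43 - 16120 = -16120 - 80*√43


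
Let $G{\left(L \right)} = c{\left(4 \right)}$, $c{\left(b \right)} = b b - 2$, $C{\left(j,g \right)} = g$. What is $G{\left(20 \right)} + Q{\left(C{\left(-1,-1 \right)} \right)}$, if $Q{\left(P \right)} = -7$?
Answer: $7$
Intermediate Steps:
$c{\left(b \right)} = -2 + b^{2}$ ($c{\left(b \right)} = b^{2} - 2 = -2 + b^{2}$)
$G{\left(L \right)} = 14$ ($G{\left(L \right)} = -2 + 4^{2} = -2 + 16 = 14$)
$G{\left(20 \right)} + Q{\left(C{\left(-1,-1 \right)} \right)} = 14 - 7 = 7$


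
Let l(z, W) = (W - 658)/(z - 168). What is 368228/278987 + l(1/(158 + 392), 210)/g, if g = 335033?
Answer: 11399197686682876/8636520815308829 ≈ 1.3199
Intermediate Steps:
l(z, W) = (-658 + W)/(-168 + z)
368228/278987 + l(1/(158 + 392), 210)/g = 368228/278987 + ((-658 + 210)/(-168 + 1/(158 + 392)))/335033 = 368228*(1/278987) + (-448/(-168 + 1/550))*(1/335033) = 368228/278987 + (-448/(-168 + 1/550))*(1/335033) = 368228/278987 + (-448/(-92399/550))*(1/335033) = 368228/278987 - 550/92399*(-448)*(1/335033) = 368228/278987 + (246400/92399)*(1/335033) = 368228/278987 + 246400/30956714167 = 11399197686682876/8636520815308829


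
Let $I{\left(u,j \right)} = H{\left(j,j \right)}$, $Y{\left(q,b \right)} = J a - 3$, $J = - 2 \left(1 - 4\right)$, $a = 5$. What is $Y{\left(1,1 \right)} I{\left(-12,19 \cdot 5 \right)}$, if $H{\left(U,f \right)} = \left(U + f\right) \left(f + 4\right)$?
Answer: $507870$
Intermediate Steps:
$H{\left(U,f \right)} = \left(4 + f\right) \left(U + f\right)$ ($H{\left(U,f \right)} = \left(U + f\right) \left(4 + f\right) = \left(4 + f\right) \left(U + f\right)$)
$J = 6$ ($J = \left(-2\right) \left(-3\right) = 6$)
$Y{\left(q,b \right)} = 27$ ($Y{\left(q,b \right)} = 6 \cdot 5 - 3 = 30 - 3 = 27$)
$I{\left(u,j \right)} = 2 j^{2} + 8 j$ ($I{\left(u,j \right)} = j^{2} + 4 j + 4 j + j j = j^{2} + 4 j + 4 j + j^{2} = 2 j^{2} + 8 j$)
$Y{\left(1,1 \right)} I{\left(-12,19 \cdot 5 \right)} = 27 \cdot 2 \cdot 19 \cdot 5 \left(4 + 19 \cdot 5\right) = 27 \cdot 2 \cdot 95 \left(4 + 95\right) = 27 \cdot 2 \cdot 95 \cdot 99 = 27 \cdot 18810 = 507870$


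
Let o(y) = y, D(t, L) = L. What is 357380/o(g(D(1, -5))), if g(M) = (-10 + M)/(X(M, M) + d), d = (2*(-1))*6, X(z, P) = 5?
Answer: 500332/3 ≈ 1.6678e+5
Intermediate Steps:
d = -12 (d = -2*6 = -12)
g(M) = 10/7 - M/7 (g(M) = (-10 + M)/(5 - 12) = (-10 + M)/(-7) = (-10 + M)*(-⅐) = 10/7 - M/7)
357380/o(g(D(1, -5))) = 357380/(10/7 - ⅐*(-5)) = 357380/(10/7 + 5/7) = 357380/(15/7) = 357380*(7/15) = 500332/3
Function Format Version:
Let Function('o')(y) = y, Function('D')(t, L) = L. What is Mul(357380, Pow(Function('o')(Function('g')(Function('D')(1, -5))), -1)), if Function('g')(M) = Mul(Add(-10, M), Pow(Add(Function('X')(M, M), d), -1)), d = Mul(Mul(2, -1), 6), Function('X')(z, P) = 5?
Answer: Rational(500332, 3) ≈ 1.6678e+5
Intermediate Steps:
d = -12 (d = Mul(-2, 6) = -12)
Function('g')(M) = Add(Rational(10, 7), Mul(Rational(-1, 7), M)) (Function('g')(M) = Mul(Add(-10, M), Pow(Add(5, -12), -1)) = Mul(Add(-10, M), Pow(-7, -1)) = Mul(Add(-10, M), Rational(-1, 7)) = Add(Rational(10, 7), Mul(Rational(-1, 7), M)))
Mul(357380, Pow(Function('o')(Function('g')(Function('D')(1, -5))), -1)) = Mul(357380, Pow(Add(Rational(10, 7), Mul(Rational(-1, 7), -5)), -1)) = Mul(357380, Pow(Add(Rational(10, 7), Rational(5, 7)), -1)) = Mul(357380, Pow(Rational(15, 7), -1)) = Mul(357380, Rational(7, 15)) = Rational(500332, 3)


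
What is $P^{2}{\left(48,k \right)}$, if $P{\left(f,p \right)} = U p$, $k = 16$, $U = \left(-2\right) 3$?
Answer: $9216$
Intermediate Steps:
$U = -6$
$P{\left(f,p \right)} = - 6 p$
$P^{2}{\left(48,k \right)} = \left(\left(-6\right) 16\right)^{2} = \left(-96\right)^{2} = 9216$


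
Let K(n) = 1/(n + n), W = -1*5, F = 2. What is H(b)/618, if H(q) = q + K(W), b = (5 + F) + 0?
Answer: 23/2060 ≈ 0.011165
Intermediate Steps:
b = 7 (b = (5 + 2) + 0 = 7 + 0 = 7)
W = -5
K(n) = 1/(2*n)
H(q) = -1/10 + q (H(q) = q + (1/2)/(-5) = q + (1/2)*(-1/5) = q - 1/10 = -1/10 + q)
H(b)/618 = (-1/10 + 7)/618 = (69/10)*(1/618) = 23/2060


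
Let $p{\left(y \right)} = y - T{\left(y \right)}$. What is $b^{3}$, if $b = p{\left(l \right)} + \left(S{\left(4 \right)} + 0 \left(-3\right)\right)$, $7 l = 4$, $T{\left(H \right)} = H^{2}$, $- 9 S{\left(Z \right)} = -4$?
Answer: $\frac{28094464}{85766121} \approx 0.32757$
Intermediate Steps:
$S{\left(Z \right)} = \frac{4}{9}$ ($S{\left(Z \right)} = \left(- \frac{1}{9}\right) \left(-4\right) = \frac{4}{9}$)
$l = \frac{4}{7}$ ($l = \frac{1}{7} \cdot 4 = \frac{4}{7} \approx 0.57143$)
$p{\left(y \right)} = y - y^{2}$
$b = \frac{304}{441}$ ($b = \frac{4 \left(1 - \frac{4}{7}\right)}{7} + \left(\frac{4}{9} + 0 \left(-3\right)\right) = \frac{4 \left(1 - \frac{4}{7}\right)}{7} + \left(\frac{4}{9} + 0\right) = \frac{4}{7} \cdot \frac{3}{7} + \frac{4}{9} = \frac{12}{49} + \frac{4}{9} = \frac{304}{441} \approx 0.68934$)
$b^{3} = \left(\frac{304}{441}\right)^{3} = \frac{28094464}{85766121}$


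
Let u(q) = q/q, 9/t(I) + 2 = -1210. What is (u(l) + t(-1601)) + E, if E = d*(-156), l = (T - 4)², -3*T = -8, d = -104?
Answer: 6554897/404 ≈ 16225.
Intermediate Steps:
T = 8/3 (T = -⅓*(-8) = 8/3 ≈ 2.6667)
t(I) = -3/404 (t(I) = 9/(-2 - 1210) = 9/(-1212) = 9*(-1/1212) = -3/404)
l = 16/9 (l = (8/3 - 4)² = (-4/3)² = 16/9 ≈ 1.7778)
u(q) = 1
E = 16224 (E = -104*(-156) = 16224)
(u(l) + t(-1601)) + E = (1 - 3/404) + 16224 = 401/404 + 16224 = 6554897/404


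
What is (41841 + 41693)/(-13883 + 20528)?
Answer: 83534/6645 ≈ 12.571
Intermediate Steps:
(41841 + 41693)/(-13883 + 20528) = 83534/6645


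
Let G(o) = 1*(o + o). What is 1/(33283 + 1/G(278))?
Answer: 556/18505349 ≈ 3.0045e-5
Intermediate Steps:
G(o) = 2*o (G(o) = 1*(2*o) = 2*o)
1/(33283 + 1/G(278)) = 1/(33283 + 1/(2*278)) = 1/(33283 + 1/556) = 1/(18505349/556) = 556/18505349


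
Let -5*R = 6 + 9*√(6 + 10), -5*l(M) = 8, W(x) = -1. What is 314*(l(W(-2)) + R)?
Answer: -3140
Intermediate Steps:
l(M) = -8/5 (l(M) = -⅕*8 = -8/5)
R = -42/5 (R = -(6 + 9*√(6 + 10))/5 = -(6 + 9*√16)/5 = -(6 + 9*4)/5 = -(6 + 36)/5 = -⅕*42 = -42/5 ≈ -8.4000)
314*(l(W(-2)) + R) = 314*(-8/5 - 42/5) = 314*(-10) = -3140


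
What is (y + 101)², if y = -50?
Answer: 2601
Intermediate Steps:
(y + 101)² = (-50 + 101)² = 51² = 2601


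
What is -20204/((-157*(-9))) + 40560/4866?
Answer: -6833564/1145943 ≈ -5.9633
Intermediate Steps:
-20204/((-157*(-9))) + 40560/4866 = -20204/1413 + 40560*(1/4866) = -20204*1/1413 + 6760/811 = -20204/1413 + 6760/811 = -6833564/1145943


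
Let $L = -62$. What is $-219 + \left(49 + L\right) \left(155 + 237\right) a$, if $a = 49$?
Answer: $-249923$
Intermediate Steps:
$-219 + \left(49 + L\right) \left(155 + 237\right) a = -219 + \left(49 - 62\right) \left(155 + 237\right) 49 = -219 + \left(-13\right) 392 \cdot 49 = -219 - 249704 = -249923$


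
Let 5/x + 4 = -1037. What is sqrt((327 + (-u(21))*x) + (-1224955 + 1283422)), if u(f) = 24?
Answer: sqrt(7079340626)/347 ≈ 242.48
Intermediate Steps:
x = -5/1041 (x = 5/(-4 - 1037) = 5/(-1041) = 5*(-1/1041) = -5/1041 ≈ -0.0048031)
sqrt((327 + (-u(21))*x) + (-1224955 + 1283422)) = sqrt((327 - 1*24*(-5/1041)) + (-1224955 + 1283422)) = sqrt((327 - 24*(-5/1041)) + 58467) = sqrt((327 + 40/347) + 58467) = sqrt(113509/347 + 58467) = sqrt(20401558/347) = sqrt(7079340626)/347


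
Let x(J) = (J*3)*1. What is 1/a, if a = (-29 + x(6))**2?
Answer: 1/121 ≈ 0.0082645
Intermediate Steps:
x(J) = 3*J (x(J) = (3*J)*1 = 3*J)
a = 121 (a = (-29 + 3*6)**2 = (-29 + 18)**2 = (-11)**2 = 121)
1/a = 1/121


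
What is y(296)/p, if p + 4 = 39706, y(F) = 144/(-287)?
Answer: -24/1899079 ≈ -1.2638e-5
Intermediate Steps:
y(F) = -144/287 (y(F) = 144*(-1/287) = -144/287)
p = 39702 (p = -4 + 39706 = 39702)
y(296)/p = -144/287/39702 = -144/287*1/39702 = -24/1899079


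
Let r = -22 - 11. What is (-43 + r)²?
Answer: 5776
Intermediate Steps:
r = -33
(-43 + r)² = (-43 - 33)² = (-76)² = 5776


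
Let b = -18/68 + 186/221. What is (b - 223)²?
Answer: 33443089/676 ≈ 49472.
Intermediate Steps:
b = 15/26 (b = -18*1/68 + 186*(1/221) = -9/34 + 186/221 = 15/26 ≈ 0.57692)
(b - 223)² = (15/26 - 223)² = (-5783/26)² = 33443089/676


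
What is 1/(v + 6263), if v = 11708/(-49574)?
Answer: 24787/155235127 ≈ 0.00015967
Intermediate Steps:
v = -5854/24787 (v = 11708*(-1/49574) = -5854/24787 ≈ -0.23617)
1/(v + 6263) = 1/(-5854/24787 + 6263) = 1/(155235127/24787) = 24787/155235127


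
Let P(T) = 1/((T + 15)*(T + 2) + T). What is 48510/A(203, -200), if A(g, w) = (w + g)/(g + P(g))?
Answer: 147361737600/44893 ≈ 3.2825e+6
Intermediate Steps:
P(T) = 1/(T + (2 + T)*(15 + T)) (P(T) = 1/((15 + T)*(2 + T) + T) = 1/((2 + T)*(15 + T) + T) = 1/(T + (2 + T)*(15 + T)))
A(g, w) = (g + w)/(g + 1/(30 + g**2 + 18*g)) (A(g, w) = (w + g)/(g + 1/(30 + g**2 + 18*g)) = (g + w)/(g + 1/(30 + g**2 + 18*g)))
48510/A(203, -200) = 48510/(((203 - 200)*(30 + 203**2 + 18*203)/(1 + 203*(30 + 203**2 + 18*203)))) = 48510/((3*(30 + 41209 + 3654)/(1 + 203*(30 + 41209 + 3654)))) = 48510/((3*44893/(1 + 203*44893))) = 48510/((3*44893/(1 + 9113279))) = 48510/((3*44893/9113280)) = 48510/(((1/9113280)*3*44893)) = 48510/(44893/3037760) = 48510*(3037760/44893) = 147361737600/44893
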